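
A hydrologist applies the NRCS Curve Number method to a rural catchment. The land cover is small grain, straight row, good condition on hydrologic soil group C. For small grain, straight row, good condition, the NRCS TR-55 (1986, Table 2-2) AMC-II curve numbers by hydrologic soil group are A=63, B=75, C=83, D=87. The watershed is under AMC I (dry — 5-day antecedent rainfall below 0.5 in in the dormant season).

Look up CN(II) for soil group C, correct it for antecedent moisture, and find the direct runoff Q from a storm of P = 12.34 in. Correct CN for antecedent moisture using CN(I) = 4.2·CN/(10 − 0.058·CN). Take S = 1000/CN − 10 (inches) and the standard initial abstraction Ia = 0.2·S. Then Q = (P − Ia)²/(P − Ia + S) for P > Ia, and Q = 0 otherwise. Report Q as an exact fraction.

NRCS table: small grain, straight row, good condition, soil group C → CN(II) = 83
Adjust CN=83 to AMC I: 4.2·83/(10 − 0.058·83) → (1743/5) ÷ (2593/500) = 174300/2593 ≈ 67.219
S = 1000/(174300/2593) − 10 = 8500/1743 in ≈ 4.877 in
Ia = 0.2S: 0.2·4.877 = 0.975 in (exactly 1700/1743)
Excess rainfall: 12.340 − 0.975 = 11.365 in; P > Ia so Q > 0
Q = (990431/87150)²/((990431/87150) + 8500/1743) = (980953565761/7595122500)/(1415431/87150) = 980953565761/123354811650 in ≈ 7.952 in

Q = 980953565761/123354811650 in ≈ 7.952 in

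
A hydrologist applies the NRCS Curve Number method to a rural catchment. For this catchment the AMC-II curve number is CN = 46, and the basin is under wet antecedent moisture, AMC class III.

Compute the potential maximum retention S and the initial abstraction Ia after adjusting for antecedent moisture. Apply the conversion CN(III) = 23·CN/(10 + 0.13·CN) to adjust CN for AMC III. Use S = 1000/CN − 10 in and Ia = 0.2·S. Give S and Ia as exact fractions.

Wet (AMC III): CN(III) = 23·46/(10 + 0.13·46) = 1058/(799/50) = 52900/799 ≈ 66.208
Retention S: 1000/CN − 10 with CN=66.208 → S = 2700/529 ≈ 5.104 in
Ia = 0.2S: 0.2·5.104 = 1.021 in (exactly 540/529)

S = 2700/529 in ≈ 5.104 in; Ia = 540/529 in ≈ 1.021 in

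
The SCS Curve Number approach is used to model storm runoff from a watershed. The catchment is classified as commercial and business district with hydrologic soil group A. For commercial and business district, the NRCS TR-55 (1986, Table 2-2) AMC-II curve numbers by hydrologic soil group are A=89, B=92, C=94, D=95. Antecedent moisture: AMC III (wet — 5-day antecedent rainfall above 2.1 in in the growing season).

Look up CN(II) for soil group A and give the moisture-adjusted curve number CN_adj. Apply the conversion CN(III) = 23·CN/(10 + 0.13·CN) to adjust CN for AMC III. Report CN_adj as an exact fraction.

CN_adj = 204700/2157 ≈ 94.900

NRCS table: commercial and business district, soil group A → CN(II) = 89
Wet (AMC III): CN(III) = 23·89/(10 + 0.13·89) = 2047/(2157/100) = 204700/2157 ≈ 94.900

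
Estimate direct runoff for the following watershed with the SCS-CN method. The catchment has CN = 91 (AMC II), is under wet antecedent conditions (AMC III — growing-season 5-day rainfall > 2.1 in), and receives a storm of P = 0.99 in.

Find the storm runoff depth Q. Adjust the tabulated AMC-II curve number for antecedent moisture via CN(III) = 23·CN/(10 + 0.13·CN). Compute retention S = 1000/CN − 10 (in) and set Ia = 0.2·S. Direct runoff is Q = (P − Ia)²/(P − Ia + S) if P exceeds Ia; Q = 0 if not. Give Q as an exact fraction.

Wet (AMC III): CN(III) = 23·91/(10 + 0.13·91) = 2093/(2183/100) = 209300/2183 ≈ 95.877
Max retention: S = 1000/(209300/2183) − 10 = 900/2093 in (≈ 0.430 in)
Initial abstraction Ia = S/5 = (900/2093)/5 = 180/2093 ≈ 0.086 in
Excess rainfall: 0.990 − 0.086 = 0.904 in; P > Ia so Q > 0
Runoff Q = (P−Ia)²/(P−Ia+S) = (0.904)²/(0.904+0.430) = 441966529/721457100 ≈ 0.613 in

Q = 441966529/721457100 in ≈ 0.613 in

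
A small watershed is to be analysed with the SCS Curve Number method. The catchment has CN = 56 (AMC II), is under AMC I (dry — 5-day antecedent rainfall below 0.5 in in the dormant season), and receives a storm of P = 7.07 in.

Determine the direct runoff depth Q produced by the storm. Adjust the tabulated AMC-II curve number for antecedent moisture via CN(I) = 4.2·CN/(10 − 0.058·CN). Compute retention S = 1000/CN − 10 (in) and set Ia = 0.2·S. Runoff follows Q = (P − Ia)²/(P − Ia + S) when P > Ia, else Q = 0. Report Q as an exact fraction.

Adjust CN=56 to AMC I: 4.2·56/(10 − 0.058·56) → (1176/5) ÷ (844/125) = 7350/211 ≈ 34.834
Max retention: S = 1000/(7350/211) − 10 = 2750/147 in (≈ 18.707 in)
Ia = 0.2S: 0.2·18.707 = 3.741 in (exactly 550/147)
Excess rainfall: 7.070 − 3.741 = 3.329 in; P > Ia so Q > 0
Runoff Q = (P−Ia)²/(P−Ia+S) = (3.329)²/(3.329+18.707) = 2394047041/4761756300 ≈ 0.503 in

Q = 2394047041/4761756300 in ≈ 0.503 in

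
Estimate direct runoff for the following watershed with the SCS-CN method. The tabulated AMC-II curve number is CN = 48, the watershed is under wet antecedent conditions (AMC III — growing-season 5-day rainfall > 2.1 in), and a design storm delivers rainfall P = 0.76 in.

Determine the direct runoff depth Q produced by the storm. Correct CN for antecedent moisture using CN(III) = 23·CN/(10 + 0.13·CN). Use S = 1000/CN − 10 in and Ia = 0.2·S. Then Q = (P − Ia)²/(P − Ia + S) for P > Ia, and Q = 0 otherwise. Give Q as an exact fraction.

CN(III) from CN(II)=48: (23·48)/(10 + 0.13·48) = 13800/203 ≈ 67.980
Retention S: 1000/CN − 10 with CN=67.980 → S = 325/69 ≈ 4.710 in
Ia = 0.2S: 0.2·4.710 = 0.942 in (exactly 65/69)
P = 0.760 ≤ Ia = 0.942 in: entire storm abstracted, Q = 0.

Q = 0 in ≈ 0.000 in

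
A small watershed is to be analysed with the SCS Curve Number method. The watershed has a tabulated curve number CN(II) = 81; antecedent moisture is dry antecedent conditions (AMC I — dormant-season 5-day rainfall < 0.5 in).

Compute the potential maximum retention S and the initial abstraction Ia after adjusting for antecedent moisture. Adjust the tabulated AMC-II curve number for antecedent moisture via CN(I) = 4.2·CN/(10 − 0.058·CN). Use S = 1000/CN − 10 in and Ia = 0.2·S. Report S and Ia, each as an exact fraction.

S = 9500/1701 in ≈ 5.585 in; Ia = 1900/1701 in ≈ 1.117 in

Adjust CN=81 to AMC I: 4.2·81/(10 − 0.058·81) → (1701/5) ÷ (2651/500) = 170100/2651 ≈ 64.164
Retention S: 1000/CN − 10 with CN=64.164 → S = 9500/1701 ≈ 5.585 in
Ia = 0.2·(9500/1701) = 1900/1701 in ≈ 1.117 in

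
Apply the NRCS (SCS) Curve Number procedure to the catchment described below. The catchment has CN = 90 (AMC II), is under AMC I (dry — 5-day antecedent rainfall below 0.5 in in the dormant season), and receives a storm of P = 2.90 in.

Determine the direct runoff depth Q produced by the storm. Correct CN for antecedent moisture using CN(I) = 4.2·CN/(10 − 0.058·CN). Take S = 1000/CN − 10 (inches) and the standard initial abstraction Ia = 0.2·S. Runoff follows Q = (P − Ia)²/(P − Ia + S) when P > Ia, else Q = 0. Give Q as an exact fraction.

Q = 20079361/17919090 in ≈ 1.121 in

Adjust CN=90 to AMC I: 4.2·90/(10 − 0.058·90) → 378 ÷ (239/50) = 18900/239 ≈ 79.079
Max retention: S = 1000/(18900/239) − 10 = 500/189 in (≈ 2.646 in)
Ia = 0.2S: 0.2·2.646 = 0.529 in (exactly 100/189)
P − Ia = 2.900 − 0.529 = 4481/1890 ≈ 2.371 in (> 0, runoff occurs)
Runoff Q = (P−Ia)²/(P−Ia+S) = (2.371)²/(2.371+2.646) = 20079361/17919090 ≈ 1.121 in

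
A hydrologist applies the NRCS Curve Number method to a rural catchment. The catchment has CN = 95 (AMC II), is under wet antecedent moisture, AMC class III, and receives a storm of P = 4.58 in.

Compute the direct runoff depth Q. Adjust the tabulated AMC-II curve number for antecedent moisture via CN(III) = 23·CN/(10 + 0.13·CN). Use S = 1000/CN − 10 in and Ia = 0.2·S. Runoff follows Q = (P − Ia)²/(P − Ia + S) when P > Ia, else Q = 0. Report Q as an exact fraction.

Wet (AMC III): CN(III) = 23·95/(10 + 0.13·95) = 2185/(447/20) = 43700/447 ≈ 97.763
Max retention: S = 1000/(43700/447) − 10 = 100/437 in (≈ 0.229 in)
Ia = 0.2·(100/437) = 20/437 in ≈ 0.046 in
P − Ia = 4.580 − 0.046 = 99073/21850 ≈ 4.534 in (> 0, runoff occurs)
Runoff Q = (P−Ia)²/(P−Ia+S) = (4.534)²/(4.534+0.229) = 9815459329/2273995050 ≈ 4.316 in

Q = 9815459329/2273995050 in ≈ 4.316 in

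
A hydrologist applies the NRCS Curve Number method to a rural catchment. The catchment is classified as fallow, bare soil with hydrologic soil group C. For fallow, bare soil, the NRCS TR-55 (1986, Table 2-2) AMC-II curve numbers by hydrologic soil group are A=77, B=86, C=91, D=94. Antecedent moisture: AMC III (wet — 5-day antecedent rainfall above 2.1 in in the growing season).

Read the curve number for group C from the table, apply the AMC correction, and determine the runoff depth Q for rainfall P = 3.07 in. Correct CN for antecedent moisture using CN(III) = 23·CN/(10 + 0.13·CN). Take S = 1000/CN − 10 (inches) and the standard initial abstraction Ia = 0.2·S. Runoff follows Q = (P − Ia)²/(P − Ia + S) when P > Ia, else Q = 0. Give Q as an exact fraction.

Q = 390063951601/149555524300 in ≈ 2.608 in

NRCS table: fallow, bare soil, soil group C → CN(II) = 91
Adjust CN=91 to AMC III: 23·91/(10 + 0.13·91) → 2093 ÷ (2183/100) = 209300/2183 ≈ 95.877
S = 1000/(209300/2183) − 10 = 900/2093 in ≈ 0.430 in
Ia = 0.2·(900/2093) = 180/2093 in ≈ 0.086 in
P − Ia = 3.070 − 0.086 = 624551/209300 ≈ 2.984 in (> 0, runoff occurs)
Q = (624551/209300)²/((624551/209300) + 900/2093) = (390063951601/43806490000)/(714551/209300) = 390063951601/149555524300 in ≈ 2.608 in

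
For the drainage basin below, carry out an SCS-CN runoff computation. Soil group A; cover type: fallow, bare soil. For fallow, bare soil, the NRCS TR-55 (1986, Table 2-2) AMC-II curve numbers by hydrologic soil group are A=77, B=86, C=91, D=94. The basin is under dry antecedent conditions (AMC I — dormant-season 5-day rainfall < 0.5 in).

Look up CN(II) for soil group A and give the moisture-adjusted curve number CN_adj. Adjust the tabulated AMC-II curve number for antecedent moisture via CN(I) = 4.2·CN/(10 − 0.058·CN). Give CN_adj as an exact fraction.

NRCS table: fallow, bare soil, soil group A → CN(II) = 77
Adjust CN=77 to AMC I: 4.2·77/(10 − 0.058·77) → (1617/5) ÷ (2767/500) = 161700/2767 ≈ 58.439

CN_adj = 161700/2767 ≈ 58.439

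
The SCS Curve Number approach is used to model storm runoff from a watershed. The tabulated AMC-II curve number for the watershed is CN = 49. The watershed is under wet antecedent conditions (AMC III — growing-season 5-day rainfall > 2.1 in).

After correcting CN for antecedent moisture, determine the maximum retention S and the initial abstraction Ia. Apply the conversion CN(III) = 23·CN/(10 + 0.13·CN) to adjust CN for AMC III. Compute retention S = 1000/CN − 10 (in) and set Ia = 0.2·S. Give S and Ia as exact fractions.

Adjust CN=49 to AMC III: 23·49/(10 + 0.13·49) → 1127 ÷ (1637/100) = 112700/1637 ≈ 68.845
Max retention: S = 1000/(112700/1637) − 10 = 5100/1127 in (≈ 4.525 in)
Ia = 0.2·(5100/1127) = 1020/1127 in ≈ 0.905 in

S = 5100/1127 in ≈ 4.525 in; Ia = 1020/1127 in ≈ 0.905 in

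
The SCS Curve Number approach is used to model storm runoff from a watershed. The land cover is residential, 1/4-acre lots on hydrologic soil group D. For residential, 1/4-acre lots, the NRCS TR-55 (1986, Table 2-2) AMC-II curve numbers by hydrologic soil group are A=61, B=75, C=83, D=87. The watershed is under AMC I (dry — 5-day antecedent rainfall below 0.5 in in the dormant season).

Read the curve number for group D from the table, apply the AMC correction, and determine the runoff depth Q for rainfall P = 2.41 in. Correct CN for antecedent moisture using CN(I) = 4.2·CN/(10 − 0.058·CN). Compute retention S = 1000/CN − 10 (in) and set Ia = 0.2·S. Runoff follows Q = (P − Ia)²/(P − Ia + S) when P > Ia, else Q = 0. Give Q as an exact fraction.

NRCS table: residential, 1/4-acre lots, soil group D → CN(II) = 87
Dry (AMC I): CN(I) = 4.2·87/(10 − 0.058·87) = (1827/5)/(2477/500) = 182700/2477 ≈ 73.759
Retention S: 1000/CN − 10 with CN=73.759 → S = 6500/1827 ≈ 3.558 in
Ia = 0.2·(6500/1827) = 1300/1827 in ≈ 0.712 in
P − Ia = 2.410 − 0.712 = 310307/182700 ≈ 1.698 in (> 0, runoff occurs)
Q: (310307/182700)² ÷ (960307/182700) = 96290434249/175448088900 in (≈ 0.549 in)

Q = 96290434249/175448088900 in ≈ 0.549 in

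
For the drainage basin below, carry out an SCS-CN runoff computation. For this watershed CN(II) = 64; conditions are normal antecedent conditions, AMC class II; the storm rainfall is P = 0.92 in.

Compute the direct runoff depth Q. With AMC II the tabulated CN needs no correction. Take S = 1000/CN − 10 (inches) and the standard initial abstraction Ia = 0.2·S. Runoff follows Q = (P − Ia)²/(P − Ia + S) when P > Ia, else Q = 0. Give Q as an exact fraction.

Q = 0 in ≈ 0.000 in

AMC II — tabulated CN = 64 applies directly.
Retention S: 1000/CN − 10 with CN=64.000 → S = 45/8 ≈ 5.625 in
Ia = 0.2·(45/8) = 9/8 in ≈ 1.125 in
P = 0.920 ≤ Ia = 1.125 in: entire storm abstracted, Q = 0.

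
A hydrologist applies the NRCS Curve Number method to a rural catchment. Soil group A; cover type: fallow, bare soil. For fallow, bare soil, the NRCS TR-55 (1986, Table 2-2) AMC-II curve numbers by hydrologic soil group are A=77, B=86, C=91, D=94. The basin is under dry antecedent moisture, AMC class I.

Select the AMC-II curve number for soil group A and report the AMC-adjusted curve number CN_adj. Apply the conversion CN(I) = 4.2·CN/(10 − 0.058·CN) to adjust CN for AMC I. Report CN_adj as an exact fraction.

CN_adj = 161700/2767 ≈ 58.439

NRCS table: fallow, bare soil, soil group A → CN(II) = 77
Dry (AMC I): CN(I) = 4.2·77/(10 − 0.058·77) = (1617/5)/(2767/500) = 161700/2767 ≈ 58.439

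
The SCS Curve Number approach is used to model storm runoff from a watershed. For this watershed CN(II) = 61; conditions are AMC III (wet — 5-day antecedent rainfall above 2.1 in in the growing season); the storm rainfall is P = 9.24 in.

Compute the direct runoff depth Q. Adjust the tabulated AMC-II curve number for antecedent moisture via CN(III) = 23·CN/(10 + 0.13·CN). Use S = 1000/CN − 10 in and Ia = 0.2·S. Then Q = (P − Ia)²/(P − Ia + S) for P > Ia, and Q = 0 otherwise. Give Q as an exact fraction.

Wet (AMC III): CN(III) = 23·61/(10 + 0.13·61) = 1403/(1793/100) = 140300/1793 ≈ 78.249
S = 1000/(140300/1793) − 10 = 3900/1403 in ≈ 2.780 in
Initial abstraction Ia = S/5 = (3900/1403)/5 = 780/1403 ≈ 0.556 in
Since P=9.240 > Ia=0.556: effective rainfall P−Ia = 304593/35075 in
Q: (304593/35075)² ÷ (402093/35075) = 10308543961/1567045775 in (≈ 6.578 in)

Q = 10308543961/1567045775 in ≈ 6.578 in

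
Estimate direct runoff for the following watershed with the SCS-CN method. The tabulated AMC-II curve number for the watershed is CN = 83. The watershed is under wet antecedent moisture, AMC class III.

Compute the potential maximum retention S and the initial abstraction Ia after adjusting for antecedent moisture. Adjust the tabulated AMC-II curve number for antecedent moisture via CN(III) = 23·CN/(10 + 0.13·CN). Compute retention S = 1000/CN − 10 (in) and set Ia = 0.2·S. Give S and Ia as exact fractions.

S = 1700/1909 in ≈ 0.891 in; Ia = 340/1909 in ≈ 0.178 in

Adjust CN=83 to AMC III: 23·83/(10 + 0.13·83) → 1909 ÷ (2079/100) = 190900/2079 ≈ 91.823
S = 1000/(190900/2079) − 10 = 1700/1909 in ≈ 0.891 in
Ia = 0.2S: 0.2·0.891 = 0.178 in (exactly 340/1909)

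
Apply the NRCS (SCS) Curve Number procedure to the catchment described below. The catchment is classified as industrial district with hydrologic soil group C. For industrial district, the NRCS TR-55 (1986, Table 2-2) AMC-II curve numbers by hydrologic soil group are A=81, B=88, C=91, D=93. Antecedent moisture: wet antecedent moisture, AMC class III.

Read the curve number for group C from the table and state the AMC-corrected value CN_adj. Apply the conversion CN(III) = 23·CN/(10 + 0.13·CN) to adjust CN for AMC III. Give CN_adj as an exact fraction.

NRCS table: industrial district, soil group C → CN(II) = 91
Wet (AMC III): CN(III) = 23·91/(10 + 0.13·91) = 2093/(2183/100) = 209300/2183 ≈ 95.877

CN_adj = 209300/2183 ≈ 95.877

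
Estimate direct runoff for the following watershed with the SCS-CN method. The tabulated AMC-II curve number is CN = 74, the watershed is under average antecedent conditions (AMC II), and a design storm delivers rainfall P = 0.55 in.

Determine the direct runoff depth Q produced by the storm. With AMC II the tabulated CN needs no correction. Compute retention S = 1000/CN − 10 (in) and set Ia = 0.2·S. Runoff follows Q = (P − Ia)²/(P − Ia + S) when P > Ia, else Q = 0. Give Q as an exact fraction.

Q = 0 in ≈ 0.000 in

CN(II) = 74; AMC II needs no correction.
Max retention: S = 1000/74 − 10 = 130/37 in (≈ 3.514 in)
Initial abstraction Ia = S/5 = (130/37)/5 = 26/37 ≈ 0.703 in
P = 0.550 ≤ Ia = 0.703 in: entire storm abstracted, Q = 0.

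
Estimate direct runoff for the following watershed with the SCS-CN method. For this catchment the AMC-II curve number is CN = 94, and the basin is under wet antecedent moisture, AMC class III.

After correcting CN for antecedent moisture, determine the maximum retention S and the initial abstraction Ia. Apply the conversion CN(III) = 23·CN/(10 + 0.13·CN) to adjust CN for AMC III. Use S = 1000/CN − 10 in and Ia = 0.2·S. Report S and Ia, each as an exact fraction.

Wet (AMC III): CN(III) = 23·94/(10 + 0.13·94) = 2162/(1111/50) = 108100/1111 ≈ 97.300
S = 1000/(108100/1111) − 10 = 300/1081 in ≈ 0.278 in
Ia = 0.2S: 0.2·0.278 = 0.056 in (exactly 60/1081)

S = 300/1081 in ≈ 0.278 in; Ia = 60/1081 in ≈ 0.056 in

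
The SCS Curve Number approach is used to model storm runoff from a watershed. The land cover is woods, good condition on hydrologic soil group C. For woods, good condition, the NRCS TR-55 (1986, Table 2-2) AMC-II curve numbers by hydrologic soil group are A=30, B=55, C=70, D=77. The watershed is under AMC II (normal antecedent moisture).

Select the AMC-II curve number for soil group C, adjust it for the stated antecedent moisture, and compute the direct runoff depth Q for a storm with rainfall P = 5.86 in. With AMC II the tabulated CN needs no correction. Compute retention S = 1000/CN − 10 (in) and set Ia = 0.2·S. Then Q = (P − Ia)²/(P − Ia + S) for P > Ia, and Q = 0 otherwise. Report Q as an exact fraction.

Q = 3066001/1137850 in ≈ 2.695 in

NRCS table: woods, good condition, soil group C → CN(II) = 70
AMC II — tabulated CN = 70 applies directly.
S = 1000/70 − 10 = 30/7 in ≈ 4.286 in
Ia = 0.2S: 0.2·4.286 = 0.857 in (exactly 6/7)
Excess rainfall: 5.860 − 0.857 = 5.003 in; P > Ia so Q > 0
Q = (1751/350)²/((1751/350) + 30/7) = (3066001/122500)/(3251/350) = 3066001/1137850 in ≈ 2.695 in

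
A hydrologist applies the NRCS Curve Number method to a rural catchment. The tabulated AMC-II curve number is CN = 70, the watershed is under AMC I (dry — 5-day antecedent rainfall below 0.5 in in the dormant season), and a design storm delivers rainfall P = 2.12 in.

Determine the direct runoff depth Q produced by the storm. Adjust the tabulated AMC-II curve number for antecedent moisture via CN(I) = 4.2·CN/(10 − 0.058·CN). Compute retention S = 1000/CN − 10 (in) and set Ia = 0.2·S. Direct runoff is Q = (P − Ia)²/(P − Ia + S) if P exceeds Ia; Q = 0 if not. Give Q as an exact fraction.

Adjust CN=70 to AMC I: 4.2·70/(10 − 0.058·70) → 294 ÷ (297/50) = 4900/99 ≈ 49.495
S = 1000/(4900/99) − 10 = 500/49 in ≈ 10.204 in
Initial abstraction Ia = S/5 = (500/49)/5 = 100/49 ≈ 2.041 in
P − Ia = 2.120 − 2.041 = 97/1225 ≈ 0.079 in (> 0, runoff occurs)
Q: (97/1225)² ÷ (12597/1225) = 9409/15431325 in (≈ 0.001 in)

Q = 9409/15431325 in ≈ 0.001 in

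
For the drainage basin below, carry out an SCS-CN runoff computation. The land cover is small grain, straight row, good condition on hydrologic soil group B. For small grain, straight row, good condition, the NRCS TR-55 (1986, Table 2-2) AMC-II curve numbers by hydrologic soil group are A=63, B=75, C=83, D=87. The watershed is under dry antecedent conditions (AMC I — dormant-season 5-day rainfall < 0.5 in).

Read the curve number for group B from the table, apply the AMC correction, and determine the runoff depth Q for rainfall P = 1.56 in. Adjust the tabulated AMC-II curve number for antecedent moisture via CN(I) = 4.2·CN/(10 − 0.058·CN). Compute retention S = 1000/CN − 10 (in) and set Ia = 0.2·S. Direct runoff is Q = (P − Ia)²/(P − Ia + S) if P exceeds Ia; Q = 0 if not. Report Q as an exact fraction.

NRCS table: small grain, straight row, good condition, soil group B → CN(II) = 75
CN(I) from CN(II)=75: (4.2·75)/(10 − 0.058·75) = 6300/113 ≈ 55.752
Max retention: S = 1000/(6300/113) − 10 = 500/63 in (≈ 7.937 in)
Initial abstraction Ia = S/5 = (500/63)/5 = 100/63 ≈ 1.587 in
P = 1.560 ≤ Ia = 1.587 in: entire storm abstracted, Q = 0.

Q = 0 in ≈ 0.000 in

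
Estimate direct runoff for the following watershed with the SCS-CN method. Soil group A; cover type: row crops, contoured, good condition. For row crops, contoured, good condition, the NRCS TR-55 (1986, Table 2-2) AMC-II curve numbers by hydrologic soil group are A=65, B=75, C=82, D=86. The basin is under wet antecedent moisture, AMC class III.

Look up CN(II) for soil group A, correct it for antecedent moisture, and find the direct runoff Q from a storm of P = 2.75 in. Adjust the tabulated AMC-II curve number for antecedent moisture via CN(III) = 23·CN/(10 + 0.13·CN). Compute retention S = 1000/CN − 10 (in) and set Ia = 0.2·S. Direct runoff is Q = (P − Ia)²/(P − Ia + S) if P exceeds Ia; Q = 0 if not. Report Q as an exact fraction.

Q = 7447441/6612684 in ≈ 1.126 in

NRCS table: row crops, contoured, good condition, soil group A → CN(II) = 65
Adjust CN=65 to AMC III: 23·65/(10 + 0.13·65) → 1495 ÷ (369/20) = 29900/369 ≈ 81.030
Max retention: S = 1000/(29900/369) − 10 = 700/299 in (≈ 2.341 in)
Ia = 0.2S: 0.2·2.341 = 0.468 in (exactly 140/299)
Since P=2.750 > Ia=0.468: effective rainfall P−Ia = 2729/1196 in
Q = (2729/1196)²/((2729/1196) + 700/299) = (7447441/1430416)/(5529/1196) = 7447441/6612684 in ≈ 1.126 in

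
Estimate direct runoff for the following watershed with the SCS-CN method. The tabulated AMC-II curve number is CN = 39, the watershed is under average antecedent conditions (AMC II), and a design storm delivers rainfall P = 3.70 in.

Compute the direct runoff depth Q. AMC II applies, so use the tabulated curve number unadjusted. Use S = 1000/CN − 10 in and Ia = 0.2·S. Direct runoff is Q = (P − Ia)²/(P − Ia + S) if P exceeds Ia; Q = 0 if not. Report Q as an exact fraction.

AMC II — tabulated CN = 39 applies directly.
S = 1000/39 − 10 = 610/39 in ≈ 15.641 in
Ia = 0.2S: 0.2·15.641 = 3.128 in (exactly 122/39)
Since P=3.700 > Ia=3.128: effective rainfall P−Ia = 223/390 in
Q: (223/390)² ÷ (6323/390) = 49729/2465970 in (≈ 0.020 in)

Q = 49729/2465970 in ≈ 0.020 in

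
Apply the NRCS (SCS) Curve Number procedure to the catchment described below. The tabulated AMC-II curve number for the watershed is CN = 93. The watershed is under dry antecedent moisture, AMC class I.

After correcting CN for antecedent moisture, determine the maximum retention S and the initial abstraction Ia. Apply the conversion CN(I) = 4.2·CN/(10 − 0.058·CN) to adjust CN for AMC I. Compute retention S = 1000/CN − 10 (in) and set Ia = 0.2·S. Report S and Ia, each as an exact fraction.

Dry (AMC I): CN(I) = 4.2·93/(10 − 0.058·93) = (1953/5)/(2303/500) = 27900/329 ≈ 84.802
Max retention: S = 1000/(27900/329) − 10 = 500/279 in (≈ 1.792 in)
Ia = 0.2S: 0.2·1.792 = 0.358 in (exactly 100/279)

S = 500/279 in ≈ 1.792 in; Ia = 100/279 in ≈ 0.358 in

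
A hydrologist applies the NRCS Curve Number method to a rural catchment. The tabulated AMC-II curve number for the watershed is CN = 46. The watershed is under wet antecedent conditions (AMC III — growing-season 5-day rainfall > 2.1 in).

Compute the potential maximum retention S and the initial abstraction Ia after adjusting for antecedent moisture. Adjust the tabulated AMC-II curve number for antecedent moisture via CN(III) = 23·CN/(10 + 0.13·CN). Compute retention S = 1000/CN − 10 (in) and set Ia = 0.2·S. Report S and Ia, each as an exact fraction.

Wet (AMC III): CN(III) = 23·46/(10 + 0.13·46) = 1058/(799/50) = 52900/799 ≈ 66.208
Retention S: 1000/CN − 10 with CN=66.208 → S = 2700/529 ≈ 5.104 in
Ia = 0.2·(2700/529) = 540/529 in ≈ 1.021 in

S = 2700/529 in ≈ 5.104 in; Ia = 540/529 in ≈ 1.021 in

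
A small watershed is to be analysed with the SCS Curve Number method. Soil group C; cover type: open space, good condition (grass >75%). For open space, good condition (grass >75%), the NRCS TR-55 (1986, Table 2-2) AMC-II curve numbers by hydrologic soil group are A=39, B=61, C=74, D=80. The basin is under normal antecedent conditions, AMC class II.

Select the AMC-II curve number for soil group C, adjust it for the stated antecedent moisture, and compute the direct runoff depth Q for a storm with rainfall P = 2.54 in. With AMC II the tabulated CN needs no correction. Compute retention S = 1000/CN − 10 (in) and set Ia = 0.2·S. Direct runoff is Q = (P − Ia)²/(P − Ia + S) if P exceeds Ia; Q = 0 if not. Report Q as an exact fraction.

NRCS table: open space, good condition (grass >75%), soil group C → CN(II) = 74
AMC II — tabulated CN = 74 applies directly.
S = 1000/74 − 10 = 130/37 in ≈ 3.514 in
Ia = 0.2·(130/37) = 26/37 in ≈ 0.703 in
Since P=2.540 > Ia=0.703: effective rainfall P−Ia = 3399/1850 in
Runoff Q = (P−Ia)²/(P−Ia+S) = (1.837)²/(1.837+3.514) = 11553201/18313150 ≈ 0.631 in

Q = 11553201/18313150 in ≈ 0.631 in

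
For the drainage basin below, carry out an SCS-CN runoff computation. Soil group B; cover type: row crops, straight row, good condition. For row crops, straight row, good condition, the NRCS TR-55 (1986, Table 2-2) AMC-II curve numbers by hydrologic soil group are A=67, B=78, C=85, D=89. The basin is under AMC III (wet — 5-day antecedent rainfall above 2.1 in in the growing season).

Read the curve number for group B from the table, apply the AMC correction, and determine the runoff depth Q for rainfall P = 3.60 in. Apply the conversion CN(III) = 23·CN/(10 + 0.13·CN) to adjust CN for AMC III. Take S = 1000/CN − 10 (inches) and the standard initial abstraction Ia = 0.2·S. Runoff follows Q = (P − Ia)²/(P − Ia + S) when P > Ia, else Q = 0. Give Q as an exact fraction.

Q = 113191058/46074405 in ≈ 2.457 in

NRCS table: row crops, straight row, good condition, soil group B → CN(II) = 78
Adjust CN=78 to AMC III: 23·78/(10 + 0.13·78) → 1794 ÷ (1007/50) = 89700/1007 ≈ 89.076
Retention S: 1000/CN − 10 with CN=89.076 → S = 1100/897 ≈ 1.226 in
Ia = 0.2·(1100/897) = 220/897 in ≈ 0.245 in
Since P=3.600 > Ia=0.245: effective rainfall P−Ia = 15046/4485 in
Q = (15046/4485)²/((15046/4485) + 1100/897) = (226382116/20115225)/(20546/4485) = 113191058/46074405 in ≈ 2.457 in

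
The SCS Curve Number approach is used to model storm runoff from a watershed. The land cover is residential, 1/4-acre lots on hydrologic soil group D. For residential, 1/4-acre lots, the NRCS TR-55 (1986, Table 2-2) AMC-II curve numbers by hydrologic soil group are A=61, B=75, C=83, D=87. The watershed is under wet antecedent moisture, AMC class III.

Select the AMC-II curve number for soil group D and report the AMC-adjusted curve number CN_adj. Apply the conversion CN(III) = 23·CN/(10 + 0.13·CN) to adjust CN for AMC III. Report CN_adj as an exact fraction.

NRCS table: residential, 1/4-acre lots, soil group D → CN(II) = 87
CN(III) from CN(II)=87: (23·87)/(10 + 0.13·87) = 200100/2131 ≈ 93.900

CN_adj = 200100/2131 ≈ 93.900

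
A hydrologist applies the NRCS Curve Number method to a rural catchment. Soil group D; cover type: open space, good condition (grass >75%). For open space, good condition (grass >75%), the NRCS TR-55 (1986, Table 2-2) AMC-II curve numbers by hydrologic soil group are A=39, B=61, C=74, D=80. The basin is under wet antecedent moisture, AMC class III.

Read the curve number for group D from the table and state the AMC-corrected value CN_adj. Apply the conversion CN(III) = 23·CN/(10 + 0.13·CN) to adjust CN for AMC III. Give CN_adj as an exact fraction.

CN_adj = 4600/51 ≈ 90.196

NRCS table: open space, good condition (grass >75%), soil group D → CN(II) = 80
Wet (AMC III): CN(III) = 23·80/(10 + 0.13·80) = 1840/(102/5) = 4600/51 ≈ 90.196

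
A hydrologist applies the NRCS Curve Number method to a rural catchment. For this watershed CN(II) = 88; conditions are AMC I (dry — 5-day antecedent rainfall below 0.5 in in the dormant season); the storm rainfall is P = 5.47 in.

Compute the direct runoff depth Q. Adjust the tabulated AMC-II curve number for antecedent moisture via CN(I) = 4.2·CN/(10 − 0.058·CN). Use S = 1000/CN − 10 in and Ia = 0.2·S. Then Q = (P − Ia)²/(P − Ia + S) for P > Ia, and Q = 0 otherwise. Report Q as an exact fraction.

Q = 1377820161/478316300 in ≈ 2.881 in

Dry (AMC I): CN(I) = 4.2·88/(10 − 0.058·88) = (1848/5)/(612/125) = 3850/51 ≈ 75.490
Retention S: 1000/CN − 10 with CN=75.490 → S = 250/77 ≈ 3.247 in
Initial abstraction Ia = S/5 = (250/77)/5 = 50/77 ≈ 0.649 in
P − Ia = 5.470 − 0.649 = 37119/7700 ≈ 4.821 in (> 0, runoff occurs)
Q = (37119/7700)²/((37119/7700) + 250/77) = (1377820161/59290000)/(62119/7700) = 1377820161/478316300 in ≈ 2.881 in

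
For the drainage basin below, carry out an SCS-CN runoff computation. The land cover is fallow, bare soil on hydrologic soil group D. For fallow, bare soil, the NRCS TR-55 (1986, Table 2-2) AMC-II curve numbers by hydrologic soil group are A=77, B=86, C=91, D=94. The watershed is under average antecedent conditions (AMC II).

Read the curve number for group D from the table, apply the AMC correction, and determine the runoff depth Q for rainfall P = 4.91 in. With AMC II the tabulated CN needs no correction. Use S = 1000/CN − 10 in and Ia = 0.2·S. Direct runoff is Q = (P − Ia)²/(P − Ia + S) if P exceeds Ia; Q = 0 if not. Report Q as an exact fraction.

Q = 505215529/119741900 in ≈ 4.219 in

NRCS table: fallow, bare soil, soil group D → CN(II) = 94
CN(II) = 94; AMC II needs no correction.
S = 1000/94 − 10 = 30/47 in ≈ 0.638 in
Ia = 0.2·(30/47) = 6/47 in ≈ 0.128 in
Excess rainfall: 4.910 − 0.128 = 4.782 in; P > Ia so Q > 0
Q: (22477/4700)² ÷ (25477/4700) = 505215529/119741900 in (≈ 4.219 in)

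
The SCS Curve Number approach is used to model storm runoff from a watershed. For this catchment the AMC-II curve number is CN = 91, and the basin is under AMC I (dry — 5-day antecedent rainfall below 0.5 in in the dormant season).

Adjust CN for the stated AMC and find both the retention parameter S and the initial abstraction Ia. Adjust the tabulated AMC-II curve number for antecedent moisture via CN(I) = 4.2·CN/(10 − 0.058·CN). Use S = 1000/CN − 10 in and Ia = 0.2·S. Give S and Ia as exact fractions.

Adjust CN=91 to AMC I: 4.2·91/(10 − 0.058·91) → (1911/5) ÷ (2361/500) = 63700/787 ≈ 80.940
S = 1000/(63700/787) − 10 = 1500/637 in ≈ 2.355 in
Initial abstraction Ia = S/5 = (1500/637)/5 = 300/637 ≈ 0.471 in

S = 1500/637 in ≈ 2.355 in; Ia = 300/637 in ≈ 0.471 in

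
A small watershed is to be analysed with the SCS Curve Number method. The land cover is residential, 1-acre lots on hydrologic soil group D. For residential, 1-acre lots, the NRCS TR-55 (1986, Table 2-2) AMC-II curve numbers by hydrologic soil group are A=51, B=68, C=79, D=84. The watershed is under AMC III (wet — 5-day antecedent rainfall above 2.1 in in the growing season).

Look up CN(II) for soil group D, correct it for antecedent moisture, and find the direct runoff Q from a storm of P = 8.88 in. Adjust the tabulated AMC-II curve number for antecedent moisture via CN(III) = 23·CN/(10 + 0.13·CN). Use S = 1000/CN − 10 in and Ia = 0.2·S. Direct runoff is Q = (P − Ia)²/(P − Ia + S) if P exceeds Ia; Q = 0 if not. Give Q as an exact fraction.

NRCS table: residential, 1-acre lots, soil group D → CN(II) = 84
Adjust CN=84 to AMC III: 23·84/(10 + 0.13·84) → 1932 ÷ (523/25) = 48300/523 ≈ 92.352
S = 1000/(48300/523) − 10 = 400/483 in ≈ 0.828 in
Ia = 0.2·(400/483) = 80/483 in ≈ 0.166 in
Excess rainfall: 8.880 − 0.166 = 8.714 in; P > Ia so Q > 0
Q: (105226/12075)² ÷ (115226/12075) = 5536255538/695676975 in (≈ 7.958 in)

Q = 5536255538/695676975 in ≈ 7.958 in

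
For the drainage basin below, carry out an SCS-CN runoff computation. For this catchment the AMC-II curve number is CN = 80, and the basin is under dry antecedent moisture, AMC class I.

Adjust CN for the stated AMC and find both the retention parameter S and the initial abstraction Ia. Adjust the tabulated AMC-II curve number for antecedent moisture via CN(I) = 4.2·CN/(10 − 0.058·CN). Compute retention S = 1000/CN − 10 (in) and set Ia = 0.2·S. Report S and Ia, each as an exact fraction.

Adjust CN=80 to AMC I: 4.2·80/(10 − 0.058·80) → 336 ÷ (134/25) = 4200/67 ≈ 62.687
S = 1000/(4200/67) − 10 = 125/21 in ≈ 5.952 in
Ia = 0.2·(125/21) = 25/21 in ≈ 1.190 in

S = 125/21 in ≈ 5.952 in; Ia = 25/21 in ≈ 1.190 in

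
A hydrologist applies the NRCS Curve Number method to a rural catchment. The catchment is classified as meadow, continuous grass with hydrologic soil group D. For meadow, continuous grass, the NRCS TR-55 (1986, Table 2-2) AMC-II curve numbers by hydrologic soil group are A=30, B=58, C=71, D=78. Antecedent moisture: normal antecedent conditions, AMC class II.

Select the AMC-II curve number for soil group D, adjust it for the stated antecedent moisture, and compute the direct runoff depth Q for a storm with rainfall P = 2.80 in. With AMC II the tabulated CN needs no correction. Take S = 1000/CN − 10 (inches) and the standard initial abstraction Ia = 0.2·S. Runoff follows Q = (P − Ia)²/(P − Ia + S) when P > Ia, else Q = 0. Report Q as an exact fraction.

NRCS table: meadow, continuous grass, soil group D → CN(II) = 78
Average conditions: CN = 78 (no AMC adjustment).
S = 1000/78 − 10 = 110/39 in ≈ 2.821 in
Ia = 0.2S: 0.2·2.821 = 0.564 in (exactly 22/39)
Excess rainfall: 2.800 − 0.564 = 2.236 in; P > Ia so Q > 0
Runoff Q = (P−Ia)²/(P−Ia+S) = (2.236)²/(2.236+2.821) = 95048/96135 ≈ 0.989 in

Q = 95048/96135 in ≈ 0.989 in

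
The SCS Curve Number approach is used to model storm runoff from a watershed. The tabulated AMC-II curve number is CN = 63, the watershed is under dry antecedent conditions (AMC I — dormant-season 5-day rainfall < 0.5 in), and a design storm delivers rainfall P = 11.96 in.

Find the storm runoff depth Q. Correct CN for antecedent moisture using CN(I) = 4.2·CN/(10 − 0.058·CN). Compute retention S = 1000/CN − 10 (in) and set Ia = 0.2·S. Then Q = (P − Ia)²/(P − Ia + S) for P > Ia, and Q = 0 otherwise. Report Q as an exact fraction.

Dry (AMC I): CN(I) = 4.2·63/(10 − 0.058·63) = (1323/5)/(3173/500) = 132300/3173 ≈ 41.696
Retention S: 1000/CN − 10 with CN=41.696 → S = 18500/1323 ≈ 13.983 in
Initial abstraction Ia = S/5 = (18500/1323)/5 = 3700/1323 ≈ 2.797 in
P − Ia = 11.960 − 2.797 = 303077/33075 ≈ 9.163 in (> 0, runoff occurs)
Q = (303077/33075)²/((303077/33075) + 18500/1323) = (91855667929/1093955625)/(765577/33075) = 91855667929/25321459275 in ≈ 3.628 in

Q = 91855667929/25321459275 in ≈ 3.628 in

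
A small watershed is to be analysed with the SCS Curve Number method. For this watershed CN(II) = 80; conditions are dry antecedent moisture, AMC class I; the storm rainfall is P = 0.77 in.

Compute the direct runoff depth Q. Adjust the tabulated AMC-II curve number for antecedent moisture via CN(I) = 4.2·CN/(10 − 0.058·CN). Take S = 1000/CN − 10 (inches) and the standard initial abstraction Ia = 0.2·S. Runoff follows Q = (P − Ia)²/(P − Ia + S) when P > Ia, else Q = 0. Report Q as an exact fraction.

Q = 0 in ≈ 0.000 in

Dry (AMC I): CN(I) = 4.2·80/(10 − 0.058·80) = 336/(134/25) = 4200/67 ≈ 62.687
S = 1000/(4200/67) − 10 = 125/21 in ≈ 5.952 in
Ia = 0.2·(125/21) = 25/21 in ≈ 1.190 in
P = 0.770 ≤ Ia = 1.190 in: entire storm abstracted, Q = 0.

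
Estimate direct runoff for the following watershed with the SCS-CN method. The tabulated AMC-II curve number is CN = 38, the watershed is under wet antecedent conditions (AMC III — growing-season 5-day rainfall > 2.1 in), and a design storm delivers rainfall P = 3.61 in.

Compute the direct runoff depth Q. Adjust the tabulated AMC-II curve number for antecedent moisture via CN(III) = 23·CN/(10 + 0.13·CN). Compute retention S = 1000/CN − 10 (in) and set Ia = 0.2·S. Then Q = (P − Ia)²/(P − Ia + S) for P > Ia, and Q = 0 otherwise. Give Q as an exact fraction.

Wet (AMC III): CN(III) = 23·38/(10 + 0.13·38) = 874/(747/50) = 43700/747 ≈ 58.501
S = 1000/(43700/747) − 10 = 3100/437 in ≈ 7.094 in
Ia = 0.2S: 0.2·7.094 = 1.419 in (exactly 620/437)
Excess rainfall: 3.610 − 1.419 = 2.191 in; P > Ia so Q > 0
Runoff Q = (P−Ia)²/(P−Ia+S) = (2.191)²/(2.191+7.094) = 9169403049/17731580900 ≈ 0.517 in

Q = 9169403049/17731580900 in ≈ 0.517 in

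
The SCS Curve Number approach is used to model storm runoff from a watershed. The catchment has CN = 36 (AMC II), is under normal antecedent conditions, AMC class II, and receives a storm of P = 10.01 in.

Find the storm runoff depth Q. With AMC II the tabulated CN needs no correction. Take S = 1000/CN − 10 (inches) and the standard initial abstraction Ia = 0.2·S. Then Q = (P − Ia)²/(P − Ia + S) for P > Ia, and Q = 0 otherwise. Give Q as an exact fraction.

Q = 33744481/19628100 in ≈ 1.719 in

Average conditions: CN = 36 (no AMC adjustment).
Retention S: 1000/CN − 10 with CN=36.000 → S = 160/9 ≈ 17.778 in
Ia = 0.2S: 0.2·17.778 = 3.556 in (exactly 32/9)
Since P=10.010 > Ia=3.556: effective rainfall P−Ia = 5809/900 in
Runoff Q = (P−Ia)²/(P−Ia+S) = (6.454)²/(6.454+17.778) = 33744481/19628100 ≈ 1.719 in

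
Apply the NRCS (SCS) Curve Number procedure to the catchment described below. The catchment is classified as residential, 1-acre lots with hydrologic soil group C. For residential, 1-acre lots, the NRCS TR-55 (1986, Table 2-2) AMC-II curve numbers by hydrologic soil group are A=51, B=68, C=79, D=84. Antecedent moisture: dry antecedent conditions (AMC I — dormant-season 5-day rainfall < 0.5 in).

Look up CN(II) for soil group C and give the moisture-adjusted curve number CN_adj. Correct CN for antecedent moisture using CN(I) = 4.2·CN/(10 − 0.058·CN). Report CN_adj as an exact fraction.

NRCS table: residential, 1-acre lots, soil group C → CN(II) = 79
CN(I) from CN(II)=79: (4.2·79)/(10 − 0.058·79) = 7900/129 ≈ 61.240

CN_adj = 7900/129 ≈ 61.240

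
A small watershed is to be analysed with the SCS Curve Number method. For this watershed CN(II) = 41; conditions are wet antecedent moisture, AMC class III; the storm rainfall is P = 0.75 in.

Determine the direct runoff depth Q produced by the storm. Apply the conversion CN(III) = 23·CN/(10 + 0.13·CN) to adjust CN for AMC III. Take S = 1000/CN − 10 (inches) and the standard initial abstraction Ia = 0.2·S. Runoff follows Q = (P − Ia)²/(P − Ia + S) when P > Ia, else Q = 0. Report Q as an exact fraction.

Wet (AMC III): CN(III) = 23·41/(10 + 0.13·41) = 943/(1533/100) = 94300/1533 ≈ 61.513
Max retention: S = 1000/(94300/1533) − 10 = 5900/943 in (≈ 6.257 in)
Ia = 0.2S: 0.2·6.257 = 1.251 in (exactly 1180/943)
P = 0.750 ≤ Ia = 1.251 in: entire storm abstracted, Q = 0.

Q = 0 in ≈ 0.000 in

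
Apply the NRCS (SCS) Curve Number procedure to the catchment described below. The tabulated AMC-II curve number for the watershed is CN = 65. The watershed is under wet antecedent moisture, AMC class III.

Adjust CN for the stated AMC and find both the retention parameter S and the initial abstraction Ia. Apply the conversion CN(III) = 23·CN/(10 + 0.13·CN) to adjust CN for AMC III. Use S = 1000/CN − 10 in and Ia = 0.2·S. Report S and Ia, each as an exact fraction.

Wet (AMC III): CN(III) = 23·65/(10 + 0.13·65) = 1495/(369/20) = 29900/369 ≈ 81.030
Max retention: S = 1000/(29900/369) − 10 = 700/299 in (≈ 2.341 in)
Ia = 0.2·(700/299) = 140/299 in ≈ 0.468 in

S = 700/299 in ≈ 2.341 in; Ia = 140/299 in ≈ 0.468 in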